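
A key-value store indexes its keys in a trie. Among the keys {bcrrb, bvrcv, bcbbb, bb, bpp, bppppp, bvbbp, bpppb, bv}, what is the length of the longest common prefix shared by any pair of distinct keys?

Look for the deepest trie node that still has at least two words in its subtree.
e.g. "bpppb" and "bppppp" share the prefix "bppp" of length 4; no pair shares a longer one.
Longest shared-prefix length: 4

4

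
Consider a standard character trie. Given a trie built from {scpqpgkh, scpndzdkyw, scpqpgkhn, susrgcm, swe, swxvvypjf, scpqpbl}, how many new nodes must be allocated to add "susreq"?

2

Walking "susreq" from the root, the first 4 characters ("susr") follow existing edges; "e" is the first miss.
So 6 − 4 = 2 new nodes.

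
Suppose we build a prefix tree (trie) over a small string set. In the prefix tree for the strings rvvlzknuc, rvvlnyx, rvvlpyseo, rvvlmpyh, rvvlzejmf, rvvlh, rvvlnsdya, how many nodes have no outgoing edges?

7

Leaves are exactly the stored words that no other stored word extends.
Those words: "rvvlh", "rvvlmpyh", "rvvlnsdya", "rvvlnyx", "rvvlpyseo", "rvvlzejmf", "rvvlzknuc"
Leaf count: 7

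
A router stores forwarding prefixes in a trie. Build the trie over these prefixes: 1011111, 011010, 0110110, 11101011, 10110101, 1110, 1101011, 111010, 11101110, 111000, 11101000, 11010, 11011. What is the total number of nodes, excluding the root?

39

Count nodes per top-level branch (shared prefixes stored once):
  '0'-branch (011010, 0110110): 8 nodes
  '1'-branch (10110101, 1011111, 11010, 1101011, 11011, 1110, 111000, 111010, 11101000, 11101011, 11101110): 31 nodes
Sum: 39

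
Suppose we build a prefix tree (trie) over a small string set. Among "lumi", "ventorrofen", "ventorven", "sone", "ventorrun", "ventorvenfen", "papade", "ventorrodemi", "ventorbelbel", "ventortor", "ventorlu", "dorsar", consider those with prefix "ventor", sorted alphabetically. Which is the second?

Words with prefix "ventor", in lexicographic order: "ventorbelbel", "ventorlu", "ventorrodemi", "ventorrofen", "ventorrun", "ventortor", "ventorven", "ventorvenfen"
Position 2: ventorlu

ventorlu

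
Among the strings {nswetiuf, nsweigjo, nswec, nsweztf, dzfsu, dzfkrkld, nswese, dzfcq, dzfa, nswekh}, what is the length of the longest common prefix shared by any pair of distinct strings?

4

The deepest shared node is where two words last agree before diverging.
"nswec" and "nsweigjo" agree on "nswe" (4 characters) before diverging; nothing deeper is shared.
Longest shared-prefix length: 4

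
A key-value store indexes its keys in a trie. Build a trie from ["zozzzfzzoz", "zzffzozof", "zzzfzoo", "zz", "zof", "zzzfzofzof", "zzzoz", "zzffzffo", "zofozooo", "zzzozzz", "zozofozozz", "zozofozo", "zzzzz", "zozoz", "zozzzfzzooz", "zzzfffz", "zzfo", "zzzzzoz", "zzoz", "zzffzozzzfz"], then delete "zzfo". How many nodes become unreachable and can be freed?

After clearing the end-marker at "zzfo", prune upward until reaching a node still needed by another word.
The suffix "o" (1 node) is used only by "zzfo"; the node for "zzf" still has the child "f", so pruning stops there.
Nodes removed: 1

1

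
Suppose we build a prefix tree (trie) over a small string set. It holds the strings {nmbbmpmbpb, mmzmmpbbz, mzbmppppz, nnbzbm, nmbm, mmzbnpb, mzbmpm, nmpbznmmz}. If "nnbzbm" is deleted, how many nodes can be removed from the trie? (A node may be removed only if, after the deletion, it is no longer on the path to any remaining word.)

After clearing the end-marker at "nnbzbm", prune upward until reaching a node still needed by another word.
The suffix "nbzbm" (5 nodes) is used only by "nnbzbm"; the node for "n" still has the child "m", so pruning stops there.
Nodes removed: 5

5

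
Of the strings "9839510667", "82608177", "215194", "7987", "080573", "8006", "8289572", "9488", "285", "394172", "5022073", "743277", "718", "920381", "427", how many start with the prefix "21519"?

1

Walk to "21519"; the words in its subtree are exactly those with that prefix.
Matches: "215194"
Count: 1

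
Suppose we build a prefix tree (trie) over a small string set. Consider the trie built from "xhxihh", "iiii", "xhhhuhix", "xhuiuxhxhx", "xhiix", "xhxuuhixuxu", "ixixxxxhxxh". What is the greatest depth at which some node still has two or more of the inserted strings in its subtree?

Equivalently: take the maximum, over all pairs, of their longest common prefix length.
"xhxihh" and "xhxuuhixuxu" agree on "xhx" (3 characters) before diverging; nothing deeper is shared.
Longest shared-prefix length: 3

3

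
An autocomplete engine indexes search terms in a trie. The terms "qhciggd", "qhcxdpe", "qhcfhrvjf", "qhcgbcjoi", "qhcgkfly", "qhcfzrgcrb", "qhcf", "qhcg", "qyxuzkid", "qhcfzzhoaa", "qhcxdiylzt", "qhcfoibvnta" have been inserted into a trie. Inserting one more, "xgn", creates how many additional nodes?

"xgn" shares no prefix with any stored word, so all 3 characters open new nodes.
3 − 0 = 3 new nodes.

3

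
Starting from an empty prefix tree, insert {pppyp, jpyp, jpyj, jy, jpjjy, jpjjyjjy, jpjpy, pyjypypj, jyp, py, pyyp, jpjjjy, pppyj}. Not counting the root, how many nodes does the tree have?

Count nodes per top-level branch (shared prefixes stored once):
  'j'-branch (jpjjjy, jpjjy, jpjjyjjy, jpjpy, jpyj, jpyp, jy, jyp): 17 nodes
  'p'-branch (pppyj, pppyp, py, pyjypypj, pyyp): 15 nodes
Sum: 32

32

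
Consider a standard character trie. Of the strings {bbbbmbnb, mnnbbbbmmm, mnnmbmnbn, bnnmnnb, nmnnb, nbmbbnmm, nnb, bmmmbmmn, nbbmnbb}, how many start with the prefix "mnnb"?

Walk to "mnnb"; the words in its subtree are exactly those with that prefix.
Words under "mnnb": mnnbbbbmmm
Count: 1

1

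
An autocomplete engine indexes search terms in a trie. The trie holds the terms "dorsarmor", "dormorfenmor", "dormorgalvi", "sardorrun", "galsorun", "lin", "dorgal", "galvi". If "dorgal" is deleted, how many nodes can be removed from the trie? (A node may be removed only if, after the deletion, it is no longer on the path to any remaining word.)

3

After clearing the end-marker at "dorgal", prune upward until reaching a node still needed by another word.
The suffix "gal" (3 nodes) is used only by "dorgal"; the node for "dor" still has the child "s", so pruning stops there.
Nodes removed: 3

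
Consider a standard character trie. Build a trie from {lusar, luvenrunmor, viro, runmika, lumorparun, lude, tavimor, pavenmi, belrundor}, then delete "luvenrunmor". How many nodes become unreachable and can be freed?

9

Walk "luvenrunmor" from the leaf back toward the root, removing each node that no remaining word uses.
The suffix "venrunmor" (9 nodes) is used only by "luvenrunmor"; the node for "lu" still has the child "s", so pruning stops there.
Nodes removed: 9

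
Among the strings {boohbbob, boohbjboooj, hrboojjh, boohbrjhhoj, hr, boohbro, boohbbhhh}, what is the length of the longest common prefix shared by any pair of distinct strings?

The deepest shared node is where two words last agree before diverging.
e.g. "boohbbhhh" and "boohbbob" share the prefix "boohbb" of length 6; no pair shares a longer one.
Longest shared-prefix length: 6

6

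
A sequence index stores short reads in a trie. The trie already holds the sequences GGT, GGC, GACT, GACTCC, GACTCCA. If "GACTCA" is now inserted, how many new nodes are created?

Walking "GACTCA" from the root, the first 5 characters ("GACTC") follow existing edges; "A" is the first miss.
Each of the 1 remaining characters creates one node.

1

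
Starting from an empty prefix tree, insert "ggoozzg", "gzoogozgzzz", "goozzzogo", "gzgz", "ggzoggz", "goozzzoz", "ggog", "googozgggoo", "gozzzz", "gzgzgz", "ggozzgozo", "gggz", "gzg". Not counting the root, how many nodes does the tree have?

Insert word by word; a character creates a node only if that edge doesn't already exist:
  "ggoozzg" → 7 new (g, g, o, o, z, z, g)
  "gzoogozgzzz" → prefix "g" already present; 10 new (z, o, o, g, o, z, g, z, z, z)
  "goozzzogo" → prefix "g" already present; 8 new (o, o, z, z, z, o, g, o)
  "gzgz" → prefix "gz" already present; 2 new (g, z)
  "ggzoggz" → prefix "gg" already present; 5 new (z, o, g, g, z)
  "goozzzoz" → prefix "goozzzo" already present; 1 new (z)
  "ggog" → prefix "ggo" already present; 1 new (g)
  "googozgggoo" → prefix "goo" already present; 8 new (g, o, z, g, g, g, o, o)
  "gozzzz" → prefix "go" already present; 4 new (z, z, z, z)
  "gzgzgz" → prefix "gzgz" already present; 2 new (g, z)
  "ggozzgozo" → prefix "ggo" already present; 6 new (z, z, g, o, z, o)
  "gggz" → prefix "gg" already present; 2 new (g, z)
  "gzg" → prefix "gzg" already present; 0 new (none)
Total nodes = 7 + 10 + 8 + 2 + 5 + 1 + 1 + 8 + 4 + 2 + 6 + 2 + 0 = 56

56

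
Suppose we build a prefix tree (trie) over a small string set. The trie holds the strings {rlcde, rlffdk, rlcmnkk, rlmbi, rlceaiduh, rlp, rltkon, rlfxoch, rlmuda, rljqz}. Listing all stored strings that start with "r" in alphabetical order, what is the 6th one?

Filter for "r…" and sort: "rlcde", "rlceaiduh", "rlcmnkk", "rlffdk", "rlfxoch", "rljqz", "rlmbi", "rlmuda", "rlp", "rltkon"
The 6th is rljqz.

rljqz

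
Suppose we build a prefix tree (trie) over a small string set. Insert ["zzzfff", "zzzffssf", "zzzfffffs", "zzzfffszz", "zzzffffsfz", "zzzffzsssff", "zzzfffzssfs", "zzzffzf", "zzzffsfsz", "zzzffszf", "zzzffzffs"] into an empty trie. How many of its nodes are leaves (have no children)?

9

Leaves are exactly the stored words that no other stored word extends.
Those words: "zzzfffffs", "zzzffffsfz", "zzzfffszz", "zzzfffzssfs", "zzzffsfsz", "zzzffssf", "zzzffszf", "zzzffzffs", "zzzffzsssff"
Leaf count: 9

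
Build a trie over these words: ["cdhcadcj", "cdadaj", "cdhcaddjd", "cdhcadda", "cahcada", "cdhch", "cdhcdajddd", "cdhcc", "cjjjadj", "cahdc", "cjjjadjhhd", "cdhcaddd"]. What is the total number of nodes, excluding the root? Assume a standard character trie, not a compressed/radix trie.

42

Trace insertions, counting only characters that open a new branch:
  "cdhcadcj" → 8 new (c, d, h, c, a, d, c, j)
  "cdadaj" → prefix "cd" already present; 4 new (a, d, a, j)
  "cdhcaddjd" → prefix "cdhcad" already present; 3 new (d, j, d)
  "cdhcadda" → prefix "cdhcadd" already present; 1 new (a)
  "cahcada" → prefix "c" already present; 6 new (a, h, c, a, d, a)
  "cdhch" → prefix "cdhc" already present; 1 new (h)
  "cdhcdajddd" → prefix "cdhc" already present; 6 new (d, a, j, d, d, d)
  "cdhcc" → prefix "cdhc" already present; 1 new (c)
  "cjjjadj" → prefix "c" already present; 6 new (j, j, j, a, d, j)
  "cahdc" → prefix "cah" already present; 2 new (d, c)
  "cjjjadjhhd" → prefix "cjjjadj" already present; 3 new (h, h, d)
  "cdhcaddd" → prefix "cdhcadd" already present; 1 new (d)
Total nodes = 8 + 4 + 3 + 1 + 6 + 1 + 6 + 1 + 6 + 2 + 3 + 1 = 42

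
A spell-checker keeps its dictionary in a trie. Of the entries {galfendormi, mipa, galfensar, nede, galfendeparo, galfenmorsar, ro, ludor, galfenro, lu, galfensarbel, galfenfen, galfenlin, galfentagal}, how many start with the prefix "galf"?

9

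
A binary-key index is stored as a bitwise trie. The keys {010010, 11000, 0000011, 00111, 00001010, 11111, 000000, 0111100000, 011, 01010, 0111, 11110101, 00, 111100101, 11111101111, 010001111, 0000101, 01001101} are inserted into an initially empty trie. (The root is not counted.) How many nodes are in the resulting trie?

For each word, the new-node count is its length minus the longest prefix already in the trie:
  "010010" → 6 new (0, 1, 0, 0, 1, 0)
  "11000" → 5 new (1, 1, 0, 0, 0)
  "0000011" → prefix "0" already present; 6 new (0, 0, 0, 0, 1, 1)
  "00111" → prefix "00" already present; 3 new (1, 1, 1)
  "00001010" → prefix "0000" already present; 4 new (1, 0, 1, 0)
  "11111" → prefix "11" already present; 3 new (1, 1, 1)
  "000000" → prefix "00000" already present; 1 new (0)
  "0111100000" → prefix "01" already present; 8 new (1, 1, 1, 0, 0, 0, 0, 0)
  "011" → prefix "011" already present; 0 new (none)
  "01010" → prefix "010" already present; 2 new (1, 0)
  "0111" → prefix "0111" already present; 0 new (none)
  "11110101" → prefix "1111" already present; 4 new (0, 1, 0, 1)
  "00" → prefix "00" already present; 0 new (none)
  "111100101" → prefix "11110" already present; 4 new (0, 1, 0, 1)
  "11111101111" → prefix "11111" already present; 6 new (1, 0, 1, 1, 1, 1)
  "010001111" → prefix "0100" already present; 5 new (0, 1, 1, 1, 1)
  "0000101" → prefix "0000101" already present; 0 new (none)
  "01001101" → prefix "01001" already present; 3 new (1, 0, 1)
Total nodes = 6 + 5 + 6 + 3 + 4 + 3 + 1 + 8 + 0 + 2 + 0 + 4 + 0 + 4 + 6 + 5 + 0 + 3 = 60

60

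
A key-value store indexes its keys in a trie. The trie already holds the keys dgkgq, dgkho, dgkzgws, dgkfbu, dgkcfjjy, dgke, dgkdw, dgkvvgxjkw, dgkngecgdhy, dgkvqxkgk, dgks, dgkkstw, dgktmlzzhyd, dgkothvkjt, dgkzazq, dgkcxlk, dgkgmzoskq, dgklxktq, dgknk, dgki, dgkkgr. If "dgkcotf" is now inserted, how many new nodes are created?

Walking "dgkcotf" from the root, the first 4 characters ("dgkc") follow existing edges; "o" is the first miss.
So 7 − 4 = 3 new nodes.

3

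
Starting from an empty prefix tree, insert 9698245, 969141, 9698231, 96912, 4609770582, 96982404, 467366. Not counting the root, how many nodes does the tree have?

29

Insert word by word; a character creates a node only if that edge doesn't already exist:
  "9698245" → 7 new (9, 6, 9, 8, 2, 4, 5)
  "969141" → prefix "969" already present; 3 new (1, 4, 1)
  "9698231" → prefix "96982" already present; 2 new (3, 1)
  "96912" → prefix "9691" already present; 1 new (2)
  "4609770582" → 10 new (4, 6, 0, 9, 7, 7, 0, 5, 8, 2)
  "96982404" → prefix "969824" already present; 2 new (0, 4)
  "467366" → prefix "46" already present; 4 new (7, 3, 6, 6)
Total nodes = 7 + 3 + 2 + 1 + 10 + 2 + 4 = 29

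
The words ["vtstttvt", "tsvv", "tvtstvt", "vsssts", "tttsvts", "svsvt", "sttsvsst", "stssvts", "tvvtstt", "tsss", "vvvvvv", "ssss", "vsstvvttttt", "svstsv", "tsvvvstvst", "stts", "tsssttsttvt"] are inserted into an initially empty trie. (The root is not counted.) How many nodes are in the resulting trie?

85

For each word, the new-node count is its length minus the longest prefix already in the trie:
  "vtstttvt" → 8 new (v, t, s, t, t, t, v, t)
  "tsvv" → 4 new (t, s, v, v)
  "tvtstvt" → prefix "t" already present; 6 new (v, t, s, t, v, t)
  "vsssts" → prefix "v" already present; 5 new (s, s, s, t, s)
  "tttsvts" → prefix "t" already present; 6 new (t, t, s, v, t, s)
  "svsvt" → 5 new (s, v, s, v, t)
  "sttsvsst" → prefix "s" already present; 7 new (t, t, s, v, s, s, t)
  "stssvts" → prefix "st" already present; 5 new (s, s, v, t, s)
  "tvvtstt" → prefix "tv" already present; 5 new (v, t, s, t, t)
  "tsss" → prefix "ts" already present; 2 new (s, s)
  "vvvvvv" → prefix "v" already present; 5 new (v, v, v, v, v)
  "ssss" → prefix "s" already present; 3 new (s, s, s)
  "vsstvvttttt" → prefix "vss" already present; 8 new (t, v, v, t, t, t, t, t)
  "svstsv" → prefix "svs" already present; 3 new (t, s, v)
  "tsvvvstvst" → prefix "tsvv" already present; 6 new (v, s, t, v, s, t)
  "stts" → prefix "stts" already present; 0 new (none)
  "tsssttsttvt" → prefix "tsss" already present; 7 new (t, t, s, t, t, v, t)
Total nodes = 8 + 4 + 6 + 5 + 6 + 5 + 7 + 5 + 5 + 2 + 5 + 3 + 8 + 3 + 6 + 0 + 7 = 85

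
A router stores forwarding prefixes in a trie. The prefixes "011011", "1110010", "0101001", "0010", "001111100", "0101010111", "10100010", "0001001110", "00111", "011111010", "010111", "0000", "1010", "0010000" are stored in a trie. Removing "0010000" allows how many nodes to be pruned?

3

Walk "0010000" from the leaf back toward the root, removing each node that no remaining word uses.
The suffix "000" (3 nodes) is used only by "0010000"; "0010" is itself a stored word, so pruning stops there.
Nodes removed: 3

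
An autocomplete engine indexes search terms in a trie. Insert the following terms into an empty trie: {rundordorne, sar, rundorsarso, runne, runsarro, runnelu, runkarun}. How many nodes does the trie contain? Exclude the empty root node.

Trie structure (* marks end of a word):
(root)
├─ r
│  └─ u
│     └─ n
│        ├─ d
│        │  └─ o
│        │     └─ r
│        │        ├─ d
│        │        │  └─ o
│        │        │     └─ r
│        │        │        └─ n
│        │        │           └─ e *
│        │        └─ s
│        │           └─ a
│        │              └─ r
│        │                 └─ s
│        │                    └─ o *
│        ├─ k
│        │  └─ a
│        │     └─ r
│        │        └─ u
│        │           └─ n *
│        ├─ n
│        │  └─ e *
│        │     └─ l
│        │        └─ u *
│        └─ s
│           └─ a
│              └─ r
│                 └─ r
│                    └─ o *
└─ s
   └─ a
      └─ r *
Counting every labelled node above: 33.

33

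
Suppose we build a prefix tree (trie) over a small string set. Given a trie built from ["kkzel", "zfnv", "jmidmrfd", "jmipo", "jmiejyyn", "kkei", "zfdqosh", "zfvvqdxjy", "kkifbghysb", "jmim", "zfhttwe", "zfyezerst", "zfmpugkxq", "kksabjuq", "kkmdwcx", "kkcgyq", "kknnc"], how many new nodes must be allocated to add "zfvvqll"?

Walking "zfvvqll" from the root, the first 5 characters ("zfvvq") follow existing edges; "l" is the first miss.
Each of the 2 remaining characters creates one node.

2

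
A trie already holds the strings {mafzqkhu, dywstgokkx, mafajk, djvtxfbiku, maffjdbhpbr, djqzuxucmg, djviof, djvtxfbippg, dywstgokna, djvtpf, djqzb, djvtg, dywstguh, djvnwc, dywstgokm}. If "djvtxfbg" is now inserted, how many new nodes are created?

The longest prefix of "djvtxfbg" already in the trie is "djvtxfb" (length 7).
New nodes needed: |"djvtxfbg"| − 7 = 8 − 7 = 1.

1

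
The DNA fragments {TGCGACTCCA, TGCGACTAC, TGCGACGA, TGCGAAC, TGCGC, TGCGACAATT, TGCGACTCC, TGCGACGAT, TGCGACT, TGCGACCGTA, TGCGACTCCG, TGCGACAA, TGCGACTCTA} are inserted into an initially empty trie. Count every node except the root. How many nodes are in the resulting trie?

Trace insertions, counting only characters that open a new branch:
  "TGCGACTCCA" → 10 new (T, G, C, G, A, C, T, C, C, A)
  "TGCGACTAC" → prefix "TGCGACT" already present; 2 new (A, C)
  "TGCGACGA" → prefix "TGCGAC" already present; 2 new (G, A)
  "TGCGAAC" → prefix "TGCGA" already present; 2 new (A, C)
  "TGCGC" → prefix "TGCG" already present; 1 new (C)
  "TGCGACAATT" → prefix "TGCGAC" already present; 4 new (A, A, T, T)
  "TGCGACTCC" → prefix "TGCGACTCC" already present; 0 new (none)
  "TGCGACGAT" → prefix "TGCGACGA" already present; 1 new (T)
  "TGCGACT" → prefix "TGCGACT" already present; 0 new (none)
  "TGCGACCGTA" → prefix "TGCGAC" already present; 4 new (C, G, T, A)
  "TGCGACTCCG" → prefix "TGCGACTCC" already present; 1 new (G)
  "TGCGACAA" → prefix "TGCGACAA" already present; 0 new (none)
  "TGCGACTCTA" → prefix "TGCGACTC" already present; 2 new (T, A)
Total nodes = 10 + 2 + 2 + 2 + 1 + 4 + 0 + 1 + 0 + 4 + 1 + 0 + 2 = 29

29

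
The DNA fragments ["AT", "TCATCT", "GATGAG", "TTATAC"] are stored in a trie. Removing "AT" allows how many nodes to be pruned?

2

After clearing the end-marker at "AT", prune upward until reaching a node still needed by another word.
No other word shares any prefix with "AT", so all 2 of its nodes go.
Nodes removed: 2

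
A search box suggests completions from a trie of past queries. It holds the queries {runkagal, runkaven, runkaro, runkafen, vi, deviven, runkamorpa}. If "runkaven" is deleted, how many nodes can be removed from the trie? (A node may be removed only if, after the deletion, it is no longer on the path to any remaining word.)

3

A node on "runkaven"'s path can go only if nothing else ends at it or branches off below it.
The suffix "ven" (3 nodes) is used only by "runkaven"; the node for "runka" still has the child "g", so pruning stops there.
Nodes removed: 3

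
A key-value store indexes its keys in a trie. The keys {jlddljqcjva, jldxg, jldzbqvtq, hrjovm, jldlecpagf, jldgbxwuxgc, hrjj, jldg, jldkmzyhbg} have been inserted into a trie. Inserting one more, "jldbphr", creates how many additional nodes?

Walking "jldbphr" from the root, the first 3 characters ("jld") follow existing edges; "b" is the first miss.
New nodes needed: |"jldbphr"| − 3 = 7 − 3 = 4.

4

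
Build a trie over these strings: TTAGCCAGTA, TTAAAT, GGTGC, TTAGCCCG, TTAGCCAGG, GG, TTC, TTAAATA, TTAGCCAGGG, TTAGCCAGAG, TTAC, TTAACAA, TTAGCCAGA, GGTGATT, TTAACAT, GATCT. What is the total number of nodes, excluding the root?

Trace insertions, counting only characters that open a new branch:
  "TTAGCCAGTA" → 10 new (T, T, A, G, C, C, A, G, T, A)
  "TTAAAT" → prefix "TTA" already present; 3 new (A, A, T)
  "GGTGC" → 5 new (G, G, T, G, C)
  "TTAGCCCG" → prefix "TTAGCC" already present; 2 new (C, G)
  "TTAGCCAGG" → prefix "TTAGCCAG" already present; 1 new (G)
  "GG" → prefix "GG" already present; 0 new (none)
  "TTC" → prefix "TT" already present; 1 new (C)
  "TTAAATA" → prefix "TTAAAT" already present; 1 new (A)
  "TTAGCCAGGG" → prefix "TTAGCCAGG" already present; 1 new (G)
  "TTAGCCAGAG" → prefix "TTAGCCAG" already present; 2 new (A, G)
  "TTAC" → prefix "TTA" already present; 1 new (C)
  "TTAACAA" → prefix "TTAA" already present; 3 new (C, A, A)
  "TTAGCCAGA" → prefix "TTAGCCAGA" already present; 0 new (none)
  "GGTGATT" → prefix "GGTG" already present; 3 new (A, T, T)
  "TTAACAT" → prefix "TTAACA" already present; 1 new (T)
  "GATCT" → prefix "G" already present; 4 new (A, T, C, T)
Total nodes = 10 + 3 + 5 + 2 + 1 + 0 + 1 + 1 + 1 + 2 + 1 + 3 + 0 + 3 + 1 + 4 = 38

38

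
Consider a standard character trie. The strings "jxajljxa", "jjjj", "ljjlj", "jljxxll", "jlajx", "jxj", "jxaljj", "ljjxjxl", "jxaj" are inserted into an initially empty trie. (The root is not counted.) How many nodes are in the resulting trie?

33

Trie structure (* marks end of a word):
(root)
├─ j
│  ├─ j
│  │  └─ j
│  │     └─ j *
│  ├─ l
│  │  ├─ a
│  │  │  └─ j
│  │  │     └─ x *
│  │  └─ j
│  │     └─ x
│  │        └─ x
│  │           └─ l
│  │              └─ l *
│  └─ x
│     ├─ a
│     │  ├─ j *
│     │  │  └─ l
│     │  │     └─ j
│     │  │        └─ x
│     │  │           └─ a *
│     │  └─ l
│     │     └─ j
│     │        └─ j *
│     └─ j *
└─ l
   └─ j
      └─ j
         ├─ l
         │  └─ j *
         └─ x
            └─ j
               └─ x
                  └─ l *
Counting every labelled node above: 33.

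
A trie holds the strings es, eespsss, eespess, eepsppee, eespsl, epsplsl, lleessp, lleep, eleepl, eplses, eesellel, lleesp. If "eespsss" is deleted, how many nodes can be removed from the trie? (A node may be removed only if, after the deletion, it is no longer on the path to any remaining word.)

2

A node on "eespsss"'s path can go only if nothing else ends at it or branches off below it.
The suffix "ss" (2 nodes) is used only by "eespsss"; the node for "eesps" still has the child "l", so pruning stops there.
Nodes removed: 2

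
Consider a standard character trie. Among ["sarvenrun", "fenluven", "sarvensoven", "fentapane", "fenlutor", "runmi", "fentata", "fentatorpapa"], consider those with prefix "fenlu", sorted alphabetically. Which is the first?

DFS of the "fenlu" subtree visits, in order: "fenlutor", "fenluven"
The 1st is fenlutor.

fenlutor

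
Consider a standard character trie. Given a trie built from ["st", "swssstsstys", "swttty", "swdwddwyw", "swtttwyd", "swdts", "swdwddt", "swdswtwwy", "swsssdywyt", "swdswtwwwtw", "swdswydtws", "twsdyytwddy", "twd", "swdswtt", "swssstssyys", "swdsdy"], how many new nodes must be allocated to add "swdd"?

The longest prefix of "swdd" already in the trie is "swd" (length 3).
Each of the 1 remaining characters creates one node.

1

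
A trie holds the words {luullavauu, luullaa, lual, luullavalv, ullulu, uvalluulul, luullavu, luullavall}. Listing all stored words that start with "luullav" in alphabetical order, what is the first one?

Words with prefix "luullav", in lexicographic order: "luullavall", "luullavalv", "luullavauu", "luullavu"
The 1st is luullavall.

luullavall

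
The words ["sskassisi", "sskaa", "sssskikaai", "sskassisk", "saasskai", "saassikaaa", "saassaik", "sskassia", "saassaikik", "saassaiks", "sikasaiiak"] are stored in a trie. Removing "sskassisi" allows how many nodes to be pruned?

Walk "sskassisi" from the leaf back toward the root, removing each node that no remaining word uses.
The suffix "i" (1 node) is used only by "sskassisi"; the node for "sskassis" still has the child "k", so pruning stops there.
Nodes removed: 1

1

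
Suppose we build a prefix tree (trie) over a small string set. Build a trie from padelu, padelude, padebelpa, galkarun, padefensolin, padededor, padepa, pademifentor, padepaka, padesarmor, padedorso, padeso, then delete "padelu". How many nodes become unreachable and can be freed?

0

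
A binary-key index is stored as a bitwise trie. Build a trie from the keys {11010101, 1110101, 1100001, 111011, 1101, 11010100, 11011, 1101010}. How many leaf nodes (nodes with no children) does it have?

6

A leaf is a node with no children — equivalently, the end of a word that is not a proper prefix of any other stored word.
Those words: "1100001", "11010100", "11010101", "11011", "1110101", "111011"
Leaf count: 6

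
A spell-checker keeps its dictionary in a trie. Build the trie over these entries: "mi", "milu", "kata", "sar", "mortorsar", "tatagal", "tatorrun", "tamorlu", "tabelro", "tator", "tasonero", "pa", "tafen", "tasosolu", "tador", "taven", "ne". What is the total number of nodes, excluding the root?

64

For each word, the new-node count is its length minus the longest prefix already in the trie:
  "mi" → 2 new (m, i)
  "milu" → prefix "mi" already present; 2 new (l, u)
  "kata" → 4 new (k, a, t, a)
  "sar" → 3 new (s, a, r)
  "mortorsar" → prefix "m" already present; 8 new (o, r, t, o, r, s, a, r)
  "tatagal" → 7 new (t, a, t, a, g, a, l)
  "tatorrun" → prefix "tat" already present; 5 new (o, r, r, u, n)
  "tamorlu" → prefix "ta" already present; 5 new (m, o, r, l, u)
  "tabelro" → prefix "ta" already present; 5 new (b, e, l, r, o)
  "tator" → prefix "tator" already present; 0 new (none)
  "tasonero" → prefix "ta" already present; 6 new (s, o, n, e, r, o)
  "pa" → 2 new (p, a)
  "tafen" → prefix "ta" already present; 3 new (f, e, n)
  "tasosolu" → prefix "taso" already present; 4 new (s, o, l, u)
  "tador" → prefix "ta" already present; 3 new (d, o, r)
  "taven" → prefix "ta" already present; 3 new (v, e, n)
  "ne" → 2 new (n, e)
Total nodes = 2 + 2 + 4 + 3 + 8 + 7 + 5 + 5 + 5 + 0 + 6 + 2 + 3 + 4 + 3 + 3 + 2 = 64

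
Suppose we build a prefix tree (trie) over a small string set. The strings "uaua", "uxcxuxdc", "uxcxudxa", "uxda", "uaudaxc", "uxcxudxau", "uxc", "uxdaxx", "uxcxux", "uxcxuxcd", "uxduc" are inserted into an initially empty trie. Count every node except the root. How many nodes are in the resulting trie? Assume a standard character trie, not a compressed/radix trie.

27

Insert word by word; a character creates a node only if that edge doesn't already exist:
  "uaua" → 4 new (u, a, u, a)
  "uxcxuxdc" → prefix "u" already present; 7 new (x, c, x, u, x, d, c)
  "uxcxudxa" → prefix "uxcxu" already present; 3 new (d, x, a)
  "uxda" → prefix "ux" already present; 2 new (d, a)
  "uaudaxc" → prefix "uau" already present; 4 new (d, a, x, c)
  "uxcxudxau" → prefix "uxcxudxa" already present; 1 new (u)
  "uxc" → prefix "uxc" already present; 0 new (none)
  "uxdaxx" → prefix "uxda" already present; 2 new (x, x)
  "uxcxux" → prefix "uxcxux" already present; 0 new (none)
  "uxcxuxcd" → prefix "uxcxux" already present; 2 new (c, d)
  "uxduc" → prefix "uxd" already present; 2 new (u, c)
Total nodes = 4 + 7 + 3 + 2 + 4 + 1 + 0 + 2 + 0 + 2 + 2 = 27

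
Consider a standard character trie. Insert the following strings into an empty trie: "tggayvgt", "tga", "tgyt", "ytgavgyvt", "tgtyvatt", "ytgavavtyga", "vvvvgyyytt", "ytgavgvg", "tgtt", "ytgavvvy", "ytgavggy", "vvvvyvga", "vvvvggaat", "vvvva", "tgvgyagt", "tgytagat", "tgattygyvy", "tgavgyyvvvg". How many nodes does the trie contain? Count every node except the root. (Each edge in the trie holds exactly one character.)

Trace insertions, counting only characters that open a new branch:
  "tggayvgt" → 8 new (t, g, g, a, y, v, g, t)
  "tga" → prefix "tg" already present; 1 new (a)
  "tgyt" → prefix "tg" already present; 2 new (y, t)
  "ytgavgyvt" → 9 new (y, t, g, a, v, g, y, v, t)
  "tgtyvatt" → prefix "tg" already present; 6 new (t, y, v, a, t, t)
  "ytgavavtyga" → prefix "ytgav" already present; 6 new (a, v, t, y, g, a)
  "vvvvgyyytt" → 10 new (v, v, v, v, g, y, y, y, t, t)
  "ytgavgvg" → prefix "ytgavg" already present; 2 new (v, g)
  "tgtt" → prefix "tgt" already present; 1 new (t)
  "ytgavvvy" → prefix "ytgav" already present; 3 new (v, v, y)
  "ytgavggy" → prefix "ytgavg" already present; 2 new (g, y)
  "vvvvyvga" → prefix "vvvv" already present; 4 new (y, v, g, a)
  "vvvvggaat" → prefix "vvvvg" already present; 4 new (g, a, a, t)
  "vvvva" → prefix "vvvv" already present; 1 new (a)
  "tgvgyagt" → prefix "tg" already present; 6 new (v, g, y, a, g, t)
  "tgytagat" → prefix "tgyt" already present; 4 new (a, g, a, t)
  "tgattygyvy" → prefix "tga" already present; 7 new (t, t, y, g, y, v, y)
  "tgavgyyvvvg" → prefix "tga" already present; 8 new (v, g, y, y, v, v, v, g)
Total nodes = 8 + 1 + 2 + 9 + 6 + 6 + 10 + 2 + 1 + 3 + 2 + 4 + 4 + 1 + 6 + 4 + 7 + 8 = 84

84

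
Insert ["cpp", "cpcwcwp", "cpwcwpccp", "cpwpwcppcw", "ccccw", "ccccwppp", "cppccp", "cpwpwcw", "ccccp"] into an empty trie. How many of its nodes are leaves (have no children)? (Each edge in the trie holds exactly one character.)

7

Leaves are exactly the stored words that no other stored word extends.
Those words: "ccccp", "ccccwppp", "cpcwcwp", "cppccp", "cpwcwpccp", "cpwpwcppcw", "cpwpwcw"
Leaf count: 7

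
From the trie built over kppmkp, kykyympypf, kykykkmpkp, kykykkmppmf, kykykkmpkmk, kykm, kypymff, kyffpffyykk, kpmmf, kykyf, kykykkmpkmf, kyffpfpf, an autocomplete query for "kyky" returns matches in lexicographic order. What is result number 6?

kykyympypf

Words with prefix "kyky", in lexicographic order: "kykyf", "kykykkmpkmf", "kykykkmpkmk", "kykykkmpkp", "kykykkmppmf", "kykyympypf"
The 6th is kykyympypf.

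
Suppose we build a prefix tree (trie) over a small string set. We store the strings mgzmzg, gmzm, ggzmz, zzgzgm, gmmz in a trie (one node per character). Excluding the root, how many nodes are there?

22

Trie structure (* marks end of a word):
(root)
├─ g
│  ├─ g
│  │  └─ z
│  │     └─ m
│  │        └─ z *
│  └─ m
│     ├─ m
│     │  └─ z *
│     └─ z
│        └─ m *
├─ m
│  └─ g
│     └─ z
│        └─ m
│           └─ z
│              └─ g *
└─ z
   └─ z
      └─ g
         └─ z
            └─ g
               └─ m *
Counting every labelled node above: 22.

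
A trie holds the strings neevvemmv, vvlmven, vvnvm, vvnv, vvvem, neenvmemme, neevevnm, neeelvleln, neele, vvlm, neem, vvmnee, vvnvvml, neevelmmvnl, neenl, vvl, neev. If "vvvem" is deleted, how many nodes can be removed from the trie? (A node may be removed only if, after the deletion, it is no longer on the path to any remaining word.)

3

Walk "vvvem" from the leaf back toward the root, removing each node that no remaining word uses.
The suffix "vem" (3 nodes) is used only by "vvvem"; the node for "vv" still has the child "l", so pruning stops there.
Nodes removed: 3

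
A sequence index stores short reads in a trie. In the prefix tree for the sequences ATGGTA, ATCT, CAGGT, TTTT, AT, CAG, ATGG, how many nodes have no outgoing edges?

4

Leaves are exactly the stored words that no other stored word extends.
Those words: "ATCT", "ATGGTA", "CAGGT", "TTTT"
Leaf count: 4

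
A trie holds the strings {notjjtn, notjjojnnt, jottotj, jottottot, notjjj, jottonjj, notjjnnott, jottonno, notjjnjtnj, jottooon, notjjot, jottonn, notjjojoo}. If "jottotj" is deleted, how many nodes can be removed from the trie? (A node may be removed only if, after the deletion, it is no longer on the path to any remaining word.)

1

Walk "jottotj" from the leaf back toward the root, removing each node that no remaining word uses.
The suffix "j" (1 node) is used only by "jottotj"; the node for "jottot" still has the child "t", so pruning stops there.
Nodes removed: 1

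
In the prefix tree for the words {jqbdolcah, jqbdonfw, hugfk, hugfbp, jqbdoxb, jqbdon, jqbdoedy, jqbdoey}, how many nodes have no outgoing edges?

7

A leaf is a node with no children — equivalently, the end of a word that is not a proper prefix of any other stored word.
Those words: "hugfbp", "hugfk", "jqbdoedy", "jqbdoey", "jqbdolcah", "jqbdonfw", "jqbdoxb"
Leaf count: 7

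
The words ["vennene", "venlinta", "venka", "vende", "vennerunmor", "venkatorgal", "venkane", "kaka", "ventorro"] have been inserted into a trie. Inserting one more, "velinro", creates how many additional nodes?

The longest prefix of "velinro" already in the trie is "ve" (length 2).
New nodes needed: |"velinro"| − 2 = 7 − 2 = 5.

5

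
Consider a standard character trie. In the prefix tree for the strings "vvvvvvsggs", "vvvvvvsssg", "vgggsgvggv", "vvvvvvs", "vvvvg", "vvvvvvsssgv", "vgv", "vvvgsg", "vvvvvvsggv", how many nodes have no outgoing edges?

A leaf is a node with no children — equivalently, the end of a word that is not a proper prefix of any other stored word.
Those words: "vgggsgvggv", "vgv", "vvvgsg", "vvvvg", "vvvvvvsggs", "vvvvvvsggv", "vvvvvvsssgv"
Leaf count: 7

7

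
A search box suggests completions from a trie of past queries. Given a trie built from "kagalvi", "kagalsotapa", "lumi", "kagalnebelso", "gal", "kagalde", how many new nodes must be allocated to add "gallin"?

3

The longest prefix of "gallin" already in the trie is "gal" (length 3).
So 6 − 3 = 3 new nodes.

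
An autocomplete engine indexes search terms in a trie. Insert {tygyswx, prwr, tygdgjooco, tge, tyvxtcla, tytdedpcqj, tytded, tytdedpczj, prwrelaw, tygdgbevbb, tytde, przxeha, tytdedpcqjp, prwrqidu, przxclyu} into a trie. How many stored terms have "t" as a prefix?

10

Traverse to the node for "t", then collect every word in that subtree.
Words under "t": tge, tygdgbevbb, tygdgjooco, tygyswx, tytde, tytded, tytdedpcqj, tytdedpcqjp, tytdedpczj, tyvxtcla
Count: 10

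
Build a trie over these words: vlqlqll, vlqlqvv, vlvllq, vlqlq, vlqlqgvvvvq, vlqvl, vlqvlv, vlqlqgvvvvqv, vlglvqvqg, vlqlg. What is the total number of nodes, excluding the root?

Trie structure (* marks end of a word):
(root)
└─ v
   └─ l
      ├─ g
      │  └─ l
      │     └─ v
      │        └─ q
      │           └─ v
      │              └─ q
      │                 └─ g *
      ├─ q
      │  ├─ l
      │  │  ├─ g *
      │  │  └─ q *
      │  │     ├─ g
      │  │     │  └─ v
      │  │     │     └─ v
      │  │     │        └─ v
      │  │     │           └─ v
      │  │     │              └─ q *
      │  │     │                 └─ v *
      │  │     ├─ l
      │  │     │  └─ l *
      │  │     └─ v
      │  │        └─ v *
      │  └─ v
      │     └─ l *
      │        └─ v *
      └─ v
         └─ l
            └─ l
               └─ q *
Counting every labelled node above: 31.

31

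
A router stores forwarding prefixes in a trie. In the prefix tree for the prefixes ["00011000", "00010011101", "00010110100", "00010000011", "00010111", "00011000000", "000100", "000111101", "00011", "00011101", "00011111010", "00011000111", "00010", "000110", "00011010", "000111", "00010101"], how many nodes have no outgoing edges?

A leaf is a node with no children — equivalently, the end of a word that is not a proper prefix of any other stored word.
Those words: "00010000011", "00010011101", "00010101", "00010110100", "00010111", "00011000000", "00011000111", "00011010", "00011101", "000111101", "00011111010"
Leaf count: 11

11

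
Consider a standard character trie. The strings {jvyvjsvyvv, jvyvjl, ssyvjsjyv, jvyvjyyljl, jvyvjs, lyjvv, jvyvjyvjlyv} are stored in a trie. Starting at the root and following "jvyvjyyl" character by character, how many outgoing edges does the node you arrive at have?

1

Walk "jvyvjyyl" from the root, arriving at one node.
Distinct next characters after "jvyvjyyl": j.
That node has 1 child edge.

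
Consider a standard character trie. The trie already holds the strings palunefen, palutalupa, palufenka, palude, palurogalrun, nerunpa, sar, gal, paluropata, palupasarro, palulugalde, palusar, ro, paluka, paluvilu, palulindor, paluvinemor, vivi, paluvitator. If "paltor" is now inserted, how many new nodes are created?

"pal" is already a path in the trie; the remaining "tor" must be added.
So 6 − 3 = 3 new nodes.

3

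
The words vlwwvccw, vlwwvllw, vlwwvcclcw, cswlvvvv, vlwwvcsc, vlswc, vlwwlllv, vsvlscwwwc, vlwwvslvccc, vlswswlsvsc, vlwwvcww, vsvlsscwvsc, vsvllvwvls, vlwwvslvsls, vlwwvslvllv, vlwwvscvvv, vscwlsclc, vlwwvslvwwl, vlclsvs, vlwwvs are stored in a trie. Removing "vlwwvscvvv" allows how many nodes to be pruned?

4

Walk "vlwwvscvvv" from the leaf back toward the root, removing each node that no remaining word uses.
The suffix "cvvv" (4 nodes) is used only by "vlwwvscvvv"; the node for "vlwwvs" still has the child "l", so pruning stops there.
Nodes removed: 4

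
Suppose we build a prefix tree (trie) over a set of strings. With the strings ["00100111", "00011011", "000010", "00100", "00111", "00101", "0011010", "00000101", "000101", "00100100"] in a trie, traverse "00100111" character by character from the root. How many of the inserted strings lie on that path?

Check each prefix of "00100111" against the stored set — each match is an end-marker on the path.
Prefixes of the query that are stored words: "00100", "00100111"
Count: 2

2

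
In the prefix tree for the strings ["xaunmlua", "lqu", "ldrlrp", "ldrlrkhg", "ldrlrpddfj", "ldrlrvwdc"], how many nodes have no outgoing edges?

5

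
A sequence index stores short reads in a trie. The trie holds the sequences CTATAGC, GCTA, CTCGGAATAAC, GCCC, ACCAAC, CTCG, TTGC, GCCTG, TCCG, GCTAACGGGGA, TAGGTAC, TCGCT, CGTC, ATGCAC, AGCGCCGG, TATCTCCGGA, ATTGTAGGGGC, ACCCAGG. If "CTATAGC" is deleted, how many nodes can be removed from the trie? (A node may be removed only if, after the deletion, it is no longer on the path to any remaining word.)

5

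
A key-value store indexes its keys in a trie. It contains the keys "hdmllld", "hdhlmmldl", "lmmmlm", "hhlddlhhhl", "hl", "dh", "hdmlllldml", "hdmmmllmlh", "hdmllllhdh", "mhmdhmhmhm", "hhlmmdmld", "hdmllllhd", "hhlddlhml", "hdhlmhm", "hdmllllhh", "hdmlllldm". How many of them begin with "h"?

13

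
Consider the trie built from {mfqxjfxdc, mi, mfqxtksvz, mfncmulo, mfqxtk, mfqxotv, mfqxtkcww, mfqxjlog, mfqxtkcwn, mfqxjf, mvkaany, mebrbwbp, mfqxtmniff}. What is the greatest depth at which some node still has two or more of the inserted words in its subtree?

8

Equivalently: take the maximum, over all pairs, of their longest common prefix length.
"mfqxtkcwn" and "mfqxtkcww" agree on "mfqxtkcw" (8 characters) before diverging; nothing deeper is shared.
Longest shared-prefix length: 8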